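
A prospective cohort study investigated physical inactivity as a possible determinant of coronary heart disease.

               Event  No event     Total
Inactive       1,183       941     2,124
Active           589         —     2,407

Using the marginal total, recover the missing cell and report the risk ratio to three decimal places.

2.276

The missing cell is in the unexposed row: 2407 − 589 = 1818.
So a = 1183, b = 941, c = 589, d = 1818.
RR = [a/(a+b)] / [c/(c+d)] = (1183/2124) / (589/2407) = 0.55697/0.24470 = 2.27610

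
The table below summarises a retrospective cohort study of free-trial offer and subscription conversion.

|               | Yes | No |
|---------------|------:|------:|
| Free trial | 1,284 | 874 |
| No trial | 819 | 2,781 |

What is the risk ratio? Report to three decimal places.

Cells: a = 1284, b = 874, c = 819, d = 2781.
Risk in exposed = 1284/2158 = 0.59500; risk in unexposed = 819/3600 = 0.22750.
RR = 0.59500 / 0.22750 = 2.61536
The risk among the exposed is 2.62 times that among the unexposed.

2.615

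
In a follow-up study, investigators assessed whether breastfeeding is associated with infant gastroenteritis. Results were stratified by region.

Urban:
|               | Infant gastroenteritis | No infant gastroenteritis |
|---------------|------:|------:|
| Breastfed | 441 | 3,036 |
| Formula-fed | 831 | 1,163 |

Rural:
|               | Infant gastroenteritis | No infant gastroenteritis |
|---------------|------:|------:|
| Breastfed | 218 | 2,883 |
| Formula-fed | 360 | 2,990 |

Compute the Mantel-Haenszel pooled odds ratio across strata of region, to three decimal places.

0.313

OR_MH = Σ(aᵢdᵢ/nᵢ) / Σ(bᵢcᵢ/nᵢ), where nᵢ is the stratum total.
Stratum 1 (Urban): n = 5471; a·d/n = 441·1163/5471 = 93.7458; b·c/n = 3036·831/5471 = 461.1435
Stratum 2 (Rural): n = 6451; a·d/n = 218·2990/6451 = 101.0417; b·c/n = 2883·360/6451 = 160.8867
OR_MH = (93.7458 + 101.0417) / (461.1435 + 160.8867) = 194.7874 / 622.0302 = 0.31315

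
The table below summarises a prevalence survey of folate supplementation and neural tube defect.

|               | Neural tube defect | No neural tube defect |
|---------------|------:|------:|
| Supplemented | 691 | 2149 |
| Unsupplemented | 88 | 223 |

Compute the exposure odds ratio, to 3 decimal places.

Cells: a = 691, b = 2149, c = 88, d = 223.
OR = (a·d)/(b·c) = (691 × 223) / (2149 × 88) = 154093 / 189112 = 0.81482
Exposure is associated with lower odds of neural tube defect (OR = 0.81 < 1).

0.815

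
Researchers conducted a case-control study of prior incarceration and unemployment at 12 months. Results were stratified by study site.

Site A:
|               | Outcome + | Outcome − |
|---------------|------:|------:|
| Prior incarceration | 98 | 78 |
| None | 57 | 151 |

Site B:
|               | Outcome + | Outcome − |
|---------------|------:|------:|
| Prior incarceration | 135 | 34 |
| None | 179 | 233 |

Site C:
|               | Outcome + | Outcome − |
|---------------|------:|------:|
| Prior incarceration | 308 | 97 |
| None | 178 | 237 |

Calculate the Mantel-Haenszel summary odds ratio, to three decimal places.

4.215

OR_MH = Σ(aᵢdᵢ/nᵢ) / Σ(bᵢcᵢ/nᵢ), where nᵢ is the stratum total.
Stratum 1 (Site A): n = 384; a·d/n = 98·151/384 = 38.5365; b·c/n = 78·57/384 = 11.5781
Stratum 2 (Site B): n = 581; a·d/n = 135·233/581 = 54.1394; b·c/n = 34·179/581 = 10.4750
Stratum 3 (Site C): n = 820; a·d/n = 308·237/820 = 89.0195; b·c/n = 97·178/820 = 21.0561
OR_MH = (38.5365 + 54.1394 + 89.0195) / (11.5781 + 10.4750 + 21.0561) = 181.6954 / 43.1093 = 4.21476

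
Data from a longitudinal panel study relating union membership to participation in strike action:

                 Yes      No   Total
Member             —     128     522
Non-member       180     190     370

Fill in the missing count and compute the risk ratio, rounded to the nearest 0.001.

1.552

The missing cell is in the exposed row: 522 − 128 = 394.
So a = 394, b = 128, c = 180, d = 190.
RR = [a/(a+b)] / [c/(c+d)] = (394/522) / (180/370) = 0.75479/0.48649 = 1.55151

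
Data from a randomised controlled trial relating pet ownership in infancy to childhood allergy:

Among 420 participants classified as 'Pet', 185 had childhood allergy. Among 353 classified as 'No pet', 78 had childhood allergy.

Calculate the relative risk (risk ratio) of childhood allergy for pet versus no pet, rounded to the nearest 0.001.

From the description: a = 185, b = 235, c = 78, d = 275.
Risk in exposed = 185/420 = 0.44048; risk in unexposed = 78/353 = 0.22096.
RR = 0.44048 / 0.22096 = 1.99344
The risk among the exposed is 1.99 times that among the unexposed.

1.993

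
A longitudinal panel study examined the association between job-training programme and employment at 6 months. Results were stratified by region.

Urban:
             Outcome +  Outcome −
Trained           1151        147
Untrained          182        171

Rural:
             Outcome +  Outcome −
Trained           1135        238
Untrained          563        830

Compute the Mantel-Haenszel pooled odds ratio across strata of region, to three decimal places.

OR_MH = Σ(aᵢdᵢ/nᵢ) / Σ(bᵢcᵢ/nᵢ), where nᵢ is the stratum total.
Stratum 1 (Urban): n = 1651; a·d/n = 1151·171/1651 = 119.2132; b·c/n = 147·182/1651 = 16.2047
Stratum 2 (Rural): n = 2766; a·d/n = 1135·830/2766 = 340.5821; b·c/n = 238·563/2766 = 48.4432
OR_MH = (119.2132 + 340.5821) / (16.2047 + 48.4432) = 459.7953 / 64.6480 = 7.11229

7.112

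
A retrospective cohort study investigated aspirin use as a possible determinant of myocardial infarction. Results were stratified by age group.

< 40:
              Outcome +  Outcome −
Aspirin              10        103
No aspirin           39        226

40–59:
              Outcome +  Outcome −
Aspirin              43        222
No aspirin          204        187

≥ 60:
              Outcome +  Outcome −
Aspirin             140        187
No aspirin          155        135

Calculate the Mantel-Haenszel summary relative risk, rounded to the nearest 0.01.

RR_MH = Σ(aᵢ·n₀ᵢ/nᵢ) / Σ(cᵢ·n₁ᵢ/nᵢ), with n₁ᵢ = aᵢ+bᵢ (exposed), n₀ᵢ = cᵢ+dᵢ (unexposed), nᵢ = n₁ᵢ+n₀ᵢ.
Stratum 1 (< 40): n₁ = 113, n₀ = 265, n = 378; a·n₀/n = 10·265/378 = 7.0106; c·n₁/n = 39·113/378 = 11.6587
Stratum 2 (40–59): n₁ = 265, n₀ = 391, n = 656; a·n₀/n = 43·391/656 = 25.6296; c·n₁/n = 204·265/656 = 82.4085
Stratum 3 (≥ 60): n₁ = 327, n₀ = 290, n = 617; a·n₀/n = 140·290/617 = 65.8023; c·n₁/n = 155·327/617 = 82.1475
RR_MH = (7.0106 + 25.6296 + 65.8023) / (11.6587 + 82.4085 + 82.1475) = 98.4424 / 176.2148 = 0.55865

0.56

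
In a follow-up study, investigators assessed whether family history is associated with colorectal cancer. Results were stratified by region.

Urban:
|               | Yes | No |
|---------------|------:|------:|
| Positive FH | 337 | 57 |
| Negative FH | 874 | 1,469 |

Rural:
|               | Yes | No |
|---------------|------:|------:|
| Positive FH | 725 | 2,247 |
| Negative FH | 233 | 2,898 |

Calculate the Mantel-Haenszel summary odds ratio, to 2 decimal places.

5.05

OR_MH = Σ(aᵢdᵢ/nᵢ) / Σ(bᵢcᵢ/nᵢ), where nᵢ is the stratum total.
Stratum 1 (Urban): n = 2737; a·d/n = 337·1469/2737 = 180.8743; b·c/n = 57·874/2737 = 18.2017
Stratum 2 (Rural): n = 6103; a·d/n = 725·2898/6103 = 344.2651; b·c/n = 2247·233/6103 = 85.7858
OR_MH = (180.8743 + 344.2651) / (18.2017 + 85.7858) = 525.1394 / 103.9875 = 5.05002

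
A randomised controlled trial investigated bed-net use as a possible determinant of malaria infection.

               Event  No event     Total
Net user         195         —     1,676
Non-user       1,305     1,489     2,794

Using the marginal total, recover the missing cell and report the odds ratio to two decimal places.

0.15

The missing cell is in the exposed row: 1676 − 195 = 1481.
So a = 195, b = 1481, c = 1305, d = 1489.
OR = (a·d)/(b·c) = (195 × 1489) / (1481 × 1305) = 290355 / 1932705 = 0.15023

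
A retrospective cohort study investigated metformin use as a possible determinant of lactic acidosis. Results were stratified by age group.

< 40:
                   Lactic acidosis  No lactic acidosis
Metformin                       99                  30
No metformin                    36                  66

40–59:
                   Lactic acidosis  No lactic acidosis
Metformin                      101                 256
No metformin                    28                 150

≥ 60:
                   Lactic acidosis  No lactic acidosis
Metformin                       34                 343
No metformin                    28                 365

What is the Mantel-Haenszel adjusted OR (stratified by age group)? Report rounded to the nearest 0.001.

OR_MH = Σ(aᵢdᵢ/nᵢ) / Σ(bᵢcᵢ/nᵢ), where nᵢ is the stratum total.
Stratum 1 (< 40): n = 231; a·d/n = 99·66/231 = 28.2857; b·c/n = 30·36/231 = 4.6753
Stratum 2 (40–59): n = 535; a·d/n = 101·150/535 = 28.3178; b·c/n = 256·28/535 = 13.3981
Stratum 3 (≥ 60): n = 770; a·d/n = 34·365/770 = 16.1169; b·c/n = 343·28/770 = 12.4727
OR_MH = (28.2857 + 28.3178 + 16.1169) / (4.6753 + 13.3981 + 12.4727) = 72.7204 / 30.5462 = 2.38067

2.381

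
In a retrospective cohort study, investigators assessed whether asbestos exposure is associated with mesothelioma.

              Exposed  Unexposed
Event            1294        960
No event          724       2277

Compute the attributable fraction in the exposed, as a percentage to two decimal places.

53.75

Reading the table with exposure as columns: a = 1294 (Exposed, case), b = 724 (Exposed, non-case), c = 960 (Unexposed, case), d = 2277.
Risk in exposed = 1294/2018 = 0.64123; risk in unexposed = 960/3237 = 0.29657.
RR = 0.64123/0.29657 = 2.16214
AR% = (RR − 1)/RR × 100 = (2.16214 − 1)/2.16214 × 100 = 53.7496%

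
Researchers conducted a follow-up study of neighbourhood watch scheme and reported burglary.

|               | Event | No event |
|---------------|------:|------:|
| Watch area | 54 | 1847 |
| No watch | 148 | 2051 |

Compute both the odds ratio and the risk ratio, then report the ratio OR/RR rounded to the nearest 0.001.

0.960

Cells: a = 54, b = 1847, c = 148, d = 2051.
OR = (54·2051)/(1847·148) = 110754/273356 = 0.40516
Risk in exposed = 54/1901 = 0.02841; risk in unexposed = 148/2199 = 0.06730; RR = 0.42206
OR/RR = 0.40516 / 0.42206 = 0.95997
The outcome is rare in both groups, so OR ≈ RR (ratio near 1).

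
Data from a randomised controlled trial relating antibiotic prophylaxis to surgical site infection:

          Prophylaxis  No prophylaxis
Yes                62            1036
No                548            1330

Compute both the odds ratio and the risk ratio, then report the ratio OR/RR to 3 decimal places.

Reading the table with exposure as columns: a = 62 (Prophylaxis, case), b = 548 (Prophylaxis, non-case), c = 1036 (No prophylaxis, case), d = 1330.
OR = (62·1330)/(548·1036) = 82460/567728 = 0.14525
Risk in exposed = 62/610 = 0.10164; risk in unexposed = 1036/2366 = 0.43787; RR = 0.23212
OR/RR = 0.14525 / 0.23212 = 0.62573
The outcome is not rare, so the OR lies further from 1 than the RR.

0.626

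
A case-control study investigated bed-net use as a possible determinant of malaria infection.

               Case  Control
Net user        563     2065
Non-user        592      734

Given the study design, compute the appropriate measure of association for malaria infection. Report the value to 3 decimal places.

0.338

Cells: a = 563, b = 2065, c = 592, d = 734.
This is a case-control study: participants were sampled on outcome status, so risks in the source population cannot be estimated directly — relative risk is not valid here. The odds ratio is the appropriate measure.
OR = (a·d)/(b·c) = (563 × 734) / (2065 × 592) = 413242 / 1222480 = 0.33804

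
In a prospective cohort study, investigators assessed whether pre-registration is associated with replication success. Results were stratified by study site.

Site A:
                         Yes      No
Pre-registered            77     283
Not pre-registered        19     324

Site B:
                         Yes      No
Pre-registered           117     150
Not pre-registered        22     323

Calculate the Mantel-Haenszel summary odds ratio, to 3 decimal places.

7.456

OR_MH = Σ(aᵢdᵢ/nᵢ) / Σ(bᵢcᵢ/nᵢ), where nᵢ is the stratum total.
Stratum 1 (Site A): n = 703; a·d/n = 77·324/703 = 35.4879; b·c/n = 283·19/703 = 7.6486
Stratum 2 (Site B): n = 612; a·d/n = 117·323/612 = 61.7500; b·c/n = 150·22/612 = 5.3922
OR_MH = (35.4879 + 61.7500) / (7.6486 + 5.3922) = 97.2379 / 13.0408 = 7.45643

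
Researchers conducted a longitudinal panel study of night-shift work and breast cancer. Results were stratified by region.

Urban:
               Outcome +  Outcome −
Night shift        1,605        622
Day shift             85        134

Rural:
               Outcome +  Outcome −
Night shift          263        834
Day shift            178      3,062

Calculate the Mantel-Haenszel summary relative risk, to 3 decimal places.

2.779

RR_MH = Σ(aᵢ·n₀ᵢ/nᵢ) / Σ(cᵢ·n₁ᵢ/nᵢ), with n₁ᵢ = aᵢ+bᵢ (exposed), n₀ᵢ = cᵢ+dᵢ (unexposed), nᵢ = n₁ᵢ+n₀ᵢ.
Stratum 1 (Urban): n₁ = 2227, n₀ = 219, n = 2446; a·n₀/n = 1605·219/2446 = 143.7020; c·n₁/n = 85·2227/2446 = 77.3896
Stratum 2 (Rural): n₁ = 1097, n₀ = 3240, n = 4337; a·n₀/n = 263·3240/4337 = 196.4768; c·n₁/n = 178·1097/4337 = 45.0233
RR_MH = (143.7020 + 196.4768) / (77.3896 + 45.0233) = 340.1788 / 122.4129 = 2.77895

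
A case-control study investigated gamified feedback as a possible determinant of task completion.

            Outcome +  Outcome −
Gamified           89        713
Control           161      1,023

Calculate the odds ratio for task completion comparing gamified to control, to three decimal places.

0.793

Cells: a = 89, b = 713, c = 161, d = 1023.
OR = (a·d)/(b·c) = (89 × 1023) / (713 × 161) = 91047 / 114793 = 0.79314
Exposure is associated with lower odds of task completion (OR = 0.79 < 1).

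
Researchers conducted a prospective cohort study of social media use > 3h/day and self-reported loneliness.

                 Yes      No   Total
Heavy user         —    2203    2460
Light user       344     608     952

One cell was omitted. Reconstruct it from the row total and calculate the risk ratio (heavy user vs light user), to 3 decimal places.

0.289

The missing cell is in the exposed row: 2460 − 2203 = 257.
So a = 257, b = 2203, c = 344, d = 608.
RR = [a/(a+b)] / [c/(c+d)] = (257/2460) / (344/952) = 0.10447/0.36134 = 0.28912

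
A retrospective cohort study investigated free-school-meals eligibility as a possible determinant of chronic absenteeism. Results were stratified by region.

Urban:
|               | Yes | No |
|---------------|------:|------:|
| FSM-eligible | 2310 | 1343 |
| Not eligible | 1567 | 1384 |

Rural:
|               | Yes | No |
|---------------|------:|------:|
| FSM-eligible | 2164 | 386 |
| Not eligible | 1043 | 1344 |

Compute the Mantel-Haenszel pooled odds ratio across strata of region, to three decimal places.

2.682

OR_MH = Σ(aᵢdᵢ/nᵢ) / Σ(bᵢcᵢ/nᵢ), where nᵢ is the stratum total.
Stratum 1 (Urban): n = 6604; a·d/n = 2310·1384/6604 = 484.1066; b·c/n = 1343·1567/6604 = 318.6676
Stratum 2 (Rural): n = 4937; a·d/n = 2164·1344/4937 = 589.1059; b·c/n = 386·1043/4937 = 81.5471
OR_MH = (484.1066 + 589.1059) / (318.6676 + 81.5471) = 1073.2125 / 400.2147 = 2.68159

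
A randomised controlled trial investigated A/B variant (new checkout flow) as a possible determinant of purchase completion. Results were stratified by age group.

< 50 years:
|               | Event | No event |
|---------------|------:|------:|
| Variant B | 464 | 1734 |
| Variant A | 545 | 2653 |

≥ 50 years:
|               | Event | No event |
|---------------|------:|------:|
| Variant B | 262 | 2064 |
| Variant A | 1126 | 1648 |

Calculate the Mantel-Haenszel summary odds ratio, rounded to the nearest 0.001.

0.496

OR_MH = Σ(aᵢdᵢ/nᵢ) / Σ(bᵢcᵢ/nᵢ), where nᵢ is the stratum total.
Stratum 1 (< 50 years): n = 5396; a·d/n = 464·2653/5396 = 228.1305; b·c/n = 1734·545/5396 = 175.1353
Stratum 2 (≥ 50 years): n = 5100; a·d/n = 262·1648/5100 = 84.6620; b·c/n = 2064·1126/5100 = 455.6988
OR_MH = (228.1305 + 84.6620) / (175.1353 + 455.6988) = 312.7924 / 630.8341 = 0.49584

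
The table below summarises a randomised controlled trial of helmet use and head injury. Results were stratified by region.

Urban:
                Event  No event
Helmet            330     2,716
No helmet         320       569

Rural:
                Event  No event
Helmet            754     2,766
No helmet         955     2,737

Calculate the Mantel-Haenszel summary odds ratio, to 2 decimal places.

OR_MH = Σ(aᵢdᵢ/nᵢ) / Σ(bᵢcᵢ/nᵢ), where nᵢ is the stratum total.
Stratum 1 (Urban): n = 3935; a·d/n = 330·569/3935 = 47.7179; b·c/n = 2716·320/3935 = 220.8691
Stratum 2 (Rural): n = 7212; a·d/n = 754·2737/7212 = 286.1478; b·c/n = 2766·955/7212 = 366.2687
OR_MH = (47.7179 + 286.1478) / (220.8691 + 366.2687) = 333.8657 / 587.1378 = 0.56863

0.57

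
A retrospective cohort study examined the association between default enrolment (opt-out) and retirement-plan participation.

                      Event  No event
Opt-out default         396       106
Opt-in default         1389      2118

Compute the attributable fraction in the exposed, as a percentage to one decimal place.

Cells: a = 396, b = 106, c = 1389, d = 2118.
Risk in exposed = 396/502 = 0.78884; risk in unexposed = 1389/3507 = 0.39607.
RR = 0.78884/0.39607 = 1.99170
AR% = (RR − 1)/RR × 100 = (1.99170 − 1)/1.99170 × 100 = 49.7918%

49.8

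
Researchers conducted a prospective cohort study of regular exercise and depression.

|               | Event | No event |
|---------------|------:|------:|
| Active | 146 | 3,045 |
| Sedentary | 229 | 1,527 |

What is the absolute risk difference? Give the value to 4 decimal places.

-0.0847

Cells: a = 146, b = 3045, c = 229, d = 1527.
Risk in exposed = 146/3191 = 0.045754; risk in unexposed = 229/1756 = 0.130410.
Risk difference = 0.045754 − 0.130410 = -0.084656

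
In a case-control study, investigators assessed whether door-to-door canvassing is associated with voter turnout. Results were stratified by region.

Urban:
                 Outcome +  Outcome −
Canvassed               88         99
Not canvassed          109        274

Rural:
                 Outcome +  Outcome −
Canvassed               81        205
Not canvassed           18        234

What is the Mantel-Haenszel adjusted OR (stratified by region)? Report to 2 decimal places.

3.01

OR_MH = Σ(aᵢdᵢ/nᵢ) / Σ(bᵢcᵢ/nᵢ), where nᵢ is the stratum total.
Stratum 1 (Urban): n = 570; a·d/n = 88·274/570 = 42.3018; b·c/n = 99·109/570 = 18.9316
Stratum 2 (Rural): n = 538; a·d/n = 81·234/538 = 35.2305; b·c/n = 205·18/538 = 6.8587
OR_MH = (42.3018 + 35.2305) / (18.9316 + 6.8587) = 77.5322 / 25.7903 = 3.00625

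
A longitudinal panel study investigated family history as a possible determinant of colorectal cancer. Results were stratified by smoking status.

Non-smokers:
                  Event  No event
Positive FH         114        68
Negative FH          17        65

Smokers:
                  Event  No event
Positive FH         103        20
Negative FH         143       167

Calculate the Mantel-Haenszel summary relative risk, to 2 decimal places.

RR_MH = Σ(aᵢ·n₀ᵢ/nᵢ) / Σ(cᵢ·n₁ᵢ/nᵢ), with n₁ᵢ = aᵢ+bᵢ (exposed), n₀ᵢ = cᵢ+dᵢ (unexposed), nᵢ = n₁ᵢ+n₀ᵢ.
Stratum 1 (Non-smokers): n₁ = 182, n₀ = 82, n = 264; a·n₀/n = 114·82/264 = 35.4091; c·n₁/n = 17·182/264 = 11.7197
Stratum 2 (Smokers): n₁ = 123, n₀ = 310, n = 433; a·n₀/n = 103·310/433 = 73.7413; c·n₁/n = 143·123/433 = 40.6212
RR_MH = (35.4091 + 73.7413) / (11.7197 + 40.6212) = 109.1504 / 52.3409 = 2.08537

2.09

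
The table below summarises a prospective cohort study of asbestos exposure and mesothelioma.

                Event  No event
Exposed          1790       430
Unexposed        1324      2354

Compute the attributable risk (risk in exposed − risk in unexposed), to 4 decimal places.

0.4463

Cells: a = 1790, b = 430, c = 1324, d = 2354.
Risk in exposed = 1790/2220 = 0.806306; risk in unexposed = 1324/3678 = 0.359978.
Risk difference = 0.806306 − 0.359978 = 0.446328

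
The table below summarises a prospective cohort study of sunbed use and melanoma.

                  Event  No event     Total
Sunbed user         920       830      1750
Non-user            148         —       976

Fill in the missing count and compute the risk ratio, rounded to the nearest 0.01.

3.47

The missing cell is in the unexposed row: 976 − 148 = 828.
So a = 920, b = 830, c = 148, d = 828.
RR = [a/(a+b)] / [c/(c+d)] = (920/1750) / (148/976) = 0.52571/0.15164 = 3.46687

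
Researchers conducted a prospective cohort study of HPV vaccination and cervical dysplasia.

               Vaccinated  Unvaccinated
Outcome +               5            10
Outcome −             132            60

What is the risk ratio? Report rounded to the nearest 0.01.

0.26

Reading the table with exposure as columns: a = 5 (Vaccinated, case), b = 132 (Vaccinated, non-case), c = 10 (Unvaccinated, case), d = 60.
Risk in exposed = 5/137 = 0.03650; risk in unexposed = 10/70 = 0.14286.
RR = 0.03650 / 0.14286 = 0.25547
The risk is 74% lower among the exposed than among the unexposed.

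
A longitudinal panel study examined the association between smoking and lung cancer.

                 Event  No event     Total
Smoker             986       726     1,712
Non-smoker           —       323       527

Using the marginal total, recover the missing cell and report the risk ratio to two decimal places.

1.49

The missing cell is in the unexposed row: 527 − 323 = 204.
So a = 986, b = 726, c = 204, d = 323.
RR = [a/(a+b)] / [c/(c+d)] = (986/1712) / (204/527) = 0.57593/0.38710 = 1.48783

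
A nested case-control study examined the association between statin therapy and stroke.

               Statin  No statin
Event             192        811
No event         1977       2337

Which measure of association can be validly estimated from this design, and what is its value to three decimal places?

0.280

Reading the table with exposure as columns: a = 192 (Statin, case), b = 1977 (Statin, non-case), c = 811 (No statin, case), d = 2337.
This is a nested case-control study: participants were sampled on outcome status, so risks in the source population cannot be estimated directly — relative risk is not valid here. The odds ratio is the appropriate measure.
OR = (a·d)/(b·c) = (192 × 2337) / (1977 × 811) = 448704 / 1603347 = 0.27985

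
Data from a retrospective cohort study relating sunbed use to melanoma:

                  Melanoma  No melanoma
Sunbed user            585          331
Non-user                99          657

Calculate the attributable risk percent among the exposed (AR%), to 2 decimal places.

79.50

Cells: a = 585, b = 331, c = 99, d = 657.
Risk in exposed = 585/916 = 0.63865; risk in unexposed = 99/756 = 0.13095.
RR = 0.63865/0.13095 = 4.87694
AR% = (RR − 1)/RR × 100 = (4.87694 − 1)/4.87694 × 100 = 79.4953%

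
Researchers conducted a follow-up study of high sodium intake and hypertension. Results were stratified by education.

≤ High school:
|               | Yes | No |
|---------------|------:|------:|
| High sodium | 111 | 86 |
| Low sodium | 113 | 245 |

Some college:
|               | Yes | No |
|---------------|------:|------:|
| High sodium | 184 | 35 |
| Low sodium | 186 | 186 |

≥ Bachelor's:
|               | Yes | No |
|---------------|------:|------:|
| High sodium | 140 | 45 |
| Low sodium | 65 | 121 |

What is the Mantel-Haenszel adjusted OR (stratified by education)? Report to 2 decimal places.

4.19

OR_MH = Σ(aᵢdᵢ/nᵢ) / Σ(bᵢcᵢ/nᵢ), where nᵢ is the stratum total.
Stratum 1 (≤ High school): n = 555; a·d/n = 111·245/555 = 49.0000; b·c/n = 86·113/555 = 17.5099
Stratum 2 (Some college): n = 591; a·d/n = 184·186/591 = 57.9086; b·c/n = 35·186/591 = 11.0152
Stratum 3 (≥ Bachelor's): n = 371; a·d/n = 140·121/371 = 45.6604; b·c/n = 45·65/371 = 7.8841
OR_MH = (49.0000 + 57.9086 + 45.6604) / (17.5099 + 11.0152 + 7.8841) = 152.5690 / 36.4092 = 4.19039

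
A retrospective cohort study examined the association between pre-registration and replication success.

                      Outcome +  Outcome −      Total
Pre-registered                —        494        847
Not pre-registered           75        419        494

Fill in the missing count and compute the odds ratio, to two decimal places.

The missing cell is in the exposed row: 847 − 494 = 353.
So a = 353, b = 494, c = 75, d = 419.
OR = (a·d)/(b·c) = (353 × 419) / (494 × 75) = 147907 / 37050 = 3.99209

3.99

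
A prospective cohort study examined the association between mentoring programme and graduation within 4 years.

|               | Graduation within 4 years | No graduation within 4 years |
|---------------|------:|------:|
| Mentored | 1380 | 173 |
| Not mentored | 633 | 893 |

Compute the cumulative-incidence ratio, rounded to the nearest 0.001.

2.142

Cells: a = 1380, b = 173, c = 633, d = 893.
Risk in exposed = 1380/1553 = 0.88860; risk in unexposed = 633/1526 = 0.41481.
RR = 0.88860 / 0.41481 = 2.14219
The risk among the exposed is 2.14 times that among the unexposed.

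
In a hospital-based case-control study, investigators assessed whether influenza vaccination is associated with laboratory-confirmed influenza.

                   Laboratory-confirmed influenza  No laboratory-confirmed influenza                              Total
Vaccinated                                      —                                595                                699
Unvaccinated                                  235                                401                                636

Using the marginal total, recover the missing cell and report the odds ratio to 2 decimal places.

0.30

The missing cell is in the exposed row: 699 − 595 = 104.
So a = 104, b = 595, c = 235, d = 401.
OR = (a·d)/(b·c) = (104 × 401) / (595 × 235) = 41704 / 139825 = 0.29826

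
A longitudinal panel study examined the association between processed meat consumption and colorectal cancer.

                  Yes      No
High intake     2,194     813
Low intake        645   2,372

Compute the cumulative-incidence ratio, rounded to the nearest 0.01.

Cells: a = 2194, b = 813, c = 645, d = 2372.
Risk in exposed = 2194/3007 = 0.72963; risk in unexposed = 645/3017 = 0.21379.
RR = 0.72963 / 0.21379 = 3.41286
The risk among the exposed is 3.41 times that among the unexposed.

3.41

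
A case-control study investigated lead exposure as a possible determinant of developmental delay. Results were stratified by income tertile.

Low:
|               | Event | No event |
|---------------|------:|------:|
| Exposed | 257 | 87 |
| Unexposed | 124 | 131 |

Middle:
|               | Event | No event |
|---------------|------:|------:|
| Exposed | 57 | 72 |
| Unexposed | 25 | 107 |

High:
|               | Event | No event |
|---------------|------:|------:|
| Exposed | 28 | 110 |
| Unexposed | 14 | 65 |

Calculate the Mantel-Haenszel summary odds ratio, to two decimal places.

2.75

OR_MH = Σ(aᵢdᵢ/nᵢ) / Σ(bᵢcᵢ/nᵢ), where nᵢ is the stratum total.
Stratum 1 (Low): n = 599; a·d/n = 257·131/599 = 56.2053; b·c/n = 87·124/599 = 18.0100
Stratum 2 (Middle): n = 261; a·d/n = 57·107/261 = 23.3678; b·c/n = 72·25/261 = 6.8966
Stratum 3 (High): n = 217; a·d/n = 28·65/217 = 8.3871; b·c/n = 110·14/217 = 7.0968
OR_MH = (56.2053 + 23.3678 + 8.3871) / (18.0100 + 6.8966 + 7.0968) = 87.9603 / 32.0033 = 2.74847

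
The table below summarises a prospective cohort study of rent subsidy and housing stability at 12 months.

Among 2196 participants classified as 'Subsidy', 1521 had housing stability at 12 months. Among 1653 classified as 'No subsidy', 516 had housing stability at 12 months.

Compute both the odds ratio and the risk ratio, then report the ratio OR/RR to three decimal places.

2.238

From the description: a = 1521, b = 675, c = 516, d = 1137.
OR = (1521·1137)/(675·516) = 1729377/348300 = 4.96519
Risk in exposed = 1521/2196 = 0.69262; risk in unexposed = 516/1653 = 0.31216; RR = 2.21881
OR/RR = 4.96519 / 2.21881 = 2.23777
The outcome is not rare, so the OR lies further from 1 than the RR.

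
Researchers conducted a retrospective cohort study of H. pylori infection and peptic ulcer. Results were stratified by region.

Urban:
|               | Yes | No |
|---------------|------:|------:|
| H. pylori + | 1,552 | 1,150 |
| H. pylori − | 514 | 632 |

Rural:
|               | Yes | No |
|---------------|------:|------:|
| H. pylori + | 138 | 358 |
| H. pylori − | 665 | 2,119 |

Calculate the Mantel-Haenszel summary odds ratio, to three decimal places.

OR_MH = Σ(aᵢdᵢ/nᵢ) / Σ(bᵢcᵢ/nᵢ), where nᵢ is the stratum total.
Stratum 1 (Urban): n = 3848; a·d/n = 1552·632/3848 = 254.9023; b·c/n = 1150·514/3848 = 153.6123
Stratum 2 (Rural): n = 3280; a·d/n = 138·2119/3280 = 89.1530; b·c/n = 358·665/3280 = 72.5823
OR_MH = (254.9023 + 89.1530) / (153.6123 + 72.5823) = 344.0553 / 226.1946 = 1.52106

1.521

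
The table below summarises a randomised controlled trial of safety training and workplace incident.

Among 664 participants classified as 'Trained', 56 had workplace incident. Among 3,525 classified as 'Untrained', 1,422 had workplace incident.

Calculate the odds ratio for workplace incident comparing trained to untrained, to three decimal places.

0.136

From the description: a = 56, b = 608, c = 1422, d = 2103.
OR = (a·d)/(b·c) = (56 × 2103) / (608 × 1422) = 117768 / 864576 = 0.13621
Exposure is associated with lower odds of workplace incident (OR = 0.14 < 1).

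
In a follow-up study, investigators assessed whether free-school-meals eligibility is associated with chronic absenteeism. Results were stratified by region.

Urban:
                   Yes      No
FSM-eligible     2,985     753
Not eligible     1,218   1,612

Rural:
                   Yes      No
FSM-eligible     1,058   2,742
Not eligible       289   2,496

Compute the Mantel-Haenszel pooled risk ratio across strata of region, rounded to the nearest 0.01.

2.02

RR_MH = Σ(aᵢ·n₀ᵢ/nᵢ) / Σ(cᵢ·n₁ᵢ/nᵢ), with n₁ᵢ = aᵢ+bᵢ (exposed), n₀ᵢ = cᵢ+dᵢ (unexposed), nᵢ = n₁ᵢ+n₀ᵢ.
Stratum 1 (Urban): n₁ = 3738, n₀ = 2830, n = 6568; a·n₀/n = 2985·2830/6568 = 1286.1678; c·n₁/n = 1218·3738/6568 = 693.1918
Stratum 2 (Rural): n₁ = 3800, n₀ = 2785, n = 6585; a·n₀/n = 1058·2785/6585 = 447.4609; c·n₁/n = 289·3800/6585 = 166.7730
RR_MH = (1286.1678 + 447.4609) / (693.1918 + 166.7730) = 1733.6287 / 859.9648 = 2.01593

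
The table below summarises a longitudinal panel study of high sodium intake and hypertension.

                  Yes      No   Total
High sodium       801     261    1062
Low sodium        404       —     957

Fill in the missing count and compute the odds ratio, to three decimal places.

The missing cell is in the unexposed row: 957 − 404 = 553.
So a = 801, b = 261, c = 404, d = 553.
OR = (a·d)/(b·c) = (801 × 553) / (261 × 404) = 442953 / 105444 = 4.20084

4.201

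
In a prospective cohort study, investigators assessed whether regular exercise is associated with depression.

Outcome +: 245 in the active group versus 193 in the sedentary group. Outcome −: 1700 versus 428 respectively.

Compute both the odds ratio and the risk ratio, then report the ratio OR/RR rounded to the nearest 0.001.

From the description: a = 245, b = 1700, c = 193, d = 428.
OR = (245·428)/(1700·193) = 104860/328100 = 0.31960
Risk in exposed = 245/1945 = 0.12596; risk in unexposed = 193/621 = 0.31079; RR = 0.40530
OR/RR = 0.31960 / 0.40530 = 0.78854
The outcome is not rare, so the OR lies further from 1 than the RR.

0.789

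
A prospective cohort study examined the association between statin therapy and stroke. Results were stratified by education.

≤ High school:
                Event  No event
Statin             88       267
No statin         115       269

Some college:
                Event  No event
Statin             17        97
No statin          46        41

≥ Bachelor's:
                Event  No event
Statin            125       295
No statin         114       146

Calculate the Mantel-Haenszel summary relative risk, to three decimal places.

0.665

RR_MH = Σ(aᵢ·n₀ᵢ/nᵢ) / Σ(cᵢ·n₁ᵢ/nᵢ), with n₁ᵢ = aᵢ+bᵢ (exposed), n₀ᵢ = cᵢ+dᵢ (unexposed), nᵢ = n₁ᵢ+n₀ᵢ.
Stratum 1 (≤ High school): n₁ = 355, n₀ = 384, n = 739; a·n₀/n = 88·384/739 = 45.7267; c·n₁/n = 115·355/739 = 55.2436
Stratum 2 (Some college): n₁ = 114, n₀ = 87, n = 201; a·n₀/n = 17·87/201 = 7.3582; c·n₁/n = 46·114/201 = 26.0896
Stratum 3 (≥ Bachelor's): n₁ = 420, n₀ = 260, n = 680; a·n₀/n = 125·260/680 = 47.7941; c·n₁/n = 114·420/680 = 70.4118
RR_MH = (45.7267 + 7.3582 + 47.7941) / (55.2436 + 26.0896 + 70.4118) = 100.8790 / 151.7449 = 0.66479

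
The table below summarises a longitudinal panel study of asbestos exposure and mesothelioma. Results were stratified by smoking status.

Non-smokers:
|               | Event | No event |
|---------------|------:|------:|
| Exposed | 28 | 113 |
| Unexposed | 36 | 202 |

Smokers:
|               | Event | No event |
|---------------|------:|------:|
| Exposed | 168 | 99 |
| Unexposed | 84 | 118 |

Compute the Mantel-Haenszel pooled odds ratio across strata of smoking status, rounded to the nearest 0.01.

2.01

OR_MH = Σ(aᵢdᵢ/nᵢ) / Σ(bᵢcᵢ/nᵢ), where nᵢ is the stratum total.
Stratum 1 (Non-smokers): n = 379; a·d/n = 28·202/379 = 14.9235; b·c/n = 113·36/379 = 10.7335
Stratum 2 (Smokers): n = 469; a·d/n = 168·118/469 = 42.2687; b·c/n = 99·84/469 = 17.7313
OR_MH = (14.9235 + 42.2687) / (10.7335 + 17.7313) = 57.1921 / 28.4649 = 2.00922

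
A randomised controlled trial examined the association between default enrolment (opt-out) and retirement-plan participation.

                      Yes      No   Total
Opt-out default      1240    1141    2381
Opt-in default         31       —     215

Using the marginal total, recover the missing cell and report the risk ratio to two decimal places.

3.61

The missing cell is in the unexposed row: 215 − 31 = 184.
So a = 1240, b = 1141, c = 31, d = 184.
RR = [a/(a+b)] / [c/(c+d)] = (1240/2381) / (31/215) = 0.52079/0.14419 = 3.61193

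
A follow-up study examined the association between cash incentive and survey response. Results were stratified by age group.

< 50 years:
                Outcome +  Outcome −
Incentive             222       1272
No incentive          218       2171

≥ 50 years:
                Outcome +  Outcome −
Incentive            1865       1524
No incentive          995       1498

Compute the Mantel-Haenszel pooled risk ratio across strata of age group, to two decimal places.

1.41

RR_MH = Σ(aᵢ·n₀ᵢ/nᵢ) / Σ(cᵢ·n₁ᵢ/nᵢ), with n₁ᵢ = aᵢ+bᵢ (exposed), n₀ᵢ = cᵢ+dᵢ (unexposed), nᵢ = n₁ᵢ+n₀ᵢ.
Stratum 1 (< 50 years): n₁ = 1494, n₀ = 2389, n = 3883; a·n₀/n = 222·2389/3883 = 136.5846; c·n₁/n = 218·1494/3883 = 83.8764
Stratum 2 (≥ 50 years): n₁ = 3389, n₀ = 2493, n = 5882; a·n₀/n = 1865·2493/5882 = 790.4531; c·n₁/n = 995·3389/5882 = 573.2837
RR_MH = (136.5846 + 790.4531) / (83.8764 + 573.2837) = 927.0377 / 657.1601 = 1.41067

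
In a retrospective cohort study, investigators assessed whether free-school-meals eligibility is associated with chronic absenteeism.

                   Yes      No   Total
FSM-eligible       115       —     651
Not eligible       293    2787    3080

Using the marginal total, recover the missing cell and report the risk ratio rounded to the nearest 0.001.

The missing cell is in the exposed row: 651 − 115 = 536.
So a = 115, b = 536, c = 293, d = 2787.
RR = [a/(a+b)] / [c/(c+d)] = (115/651) / (293/3080) = 0.17665/0.09513 = 1.85695

1.857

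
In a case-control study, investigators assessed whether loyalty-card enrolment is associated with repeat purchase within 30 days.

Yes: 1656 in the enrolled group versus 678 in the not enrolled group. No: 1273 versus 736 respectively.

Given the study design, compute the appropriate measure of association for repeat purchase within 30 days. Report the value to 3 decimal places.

1.412

From the description: a = 1656, b = 1273, c = 678, d = 736.
This is a case-control study: participants were sampled on outcome status, so risks in the source population cannot be estimated directly — relative risk is not valid here. The odds ratio is the appropriate measure.
OR = (a·d)/(b·c) = (1656 × 736) / (1273 × 678) = 1218816 / 863094 = 1.41215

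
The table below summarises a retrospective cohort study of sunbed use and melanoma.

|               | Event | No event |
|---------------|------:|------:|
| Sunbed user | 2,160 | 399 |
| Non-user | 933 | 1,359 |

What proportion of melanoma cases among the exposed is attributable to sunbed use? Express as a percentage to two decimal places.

Cells: a = 2160, b = 399, c = 933, d = 1359.
Risk in exposed = 2160/2559 = 0.84408; risk in unexposed = 933/2292 = 0.40707.
RR = 0.84408/0.40707 = 2.07356
AR% = (RR − 1)/RR × 100 = (2.07356 − 1)/2.07356 × 100 = 51.7737%

51.77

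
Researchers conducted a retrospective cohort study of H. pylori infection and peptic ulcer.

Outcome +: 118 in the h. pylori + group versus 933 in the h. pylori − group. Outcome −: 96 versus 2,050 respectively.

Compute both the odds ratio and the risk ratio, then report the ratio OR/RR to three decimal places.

From the description: a = 118, b = 96, c = 933, d = 2050.
OR = (118·2050)/(96·933) = 241900/89568 = 2.70074
Risk in exposed = 118/214 = 0.55140; risk in unexposed = 933/2983 = 0.31277; RR = 1.76295
OR/RR = 2.70074 / 1.76295 = 1.53194
The outcome is not rare, so the OR lies further from 1 than the RR.

1.532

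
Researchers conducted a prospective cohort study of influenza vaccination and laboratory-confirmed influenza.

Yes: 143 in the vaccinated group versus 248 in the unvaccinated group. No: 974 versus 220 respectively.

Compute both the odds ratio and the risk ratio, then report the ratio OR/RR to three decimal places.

0.539

From the description: a = 143, b = 974, c = 248, d = 220.
OR = (143·220)/(974·248) = 31460/241552 = 0.13024
Risk in exposed = 143/1117 = 0.12802; risk in unexposed = 248/468 = 0.52991; RR = 0.24159
OR/RR = 0.13024 / 0.24159 = 0.53910
The outcome is not rare, so the OR lies further from 1 than the RR.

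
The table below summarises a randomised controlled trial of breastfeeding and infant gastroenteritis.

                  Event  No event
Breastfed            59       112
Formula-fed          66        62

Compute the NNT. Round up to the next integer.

Risk in treated group = 59/171 = 0.34503; risk in control = 66/128 = 0.51562.
Absolute risk reduction = 0.51562 − 0.34503 = 0.17060
NNT = 1 / ARR = 1 / 0.17060 = 5.862 → round up → 6

6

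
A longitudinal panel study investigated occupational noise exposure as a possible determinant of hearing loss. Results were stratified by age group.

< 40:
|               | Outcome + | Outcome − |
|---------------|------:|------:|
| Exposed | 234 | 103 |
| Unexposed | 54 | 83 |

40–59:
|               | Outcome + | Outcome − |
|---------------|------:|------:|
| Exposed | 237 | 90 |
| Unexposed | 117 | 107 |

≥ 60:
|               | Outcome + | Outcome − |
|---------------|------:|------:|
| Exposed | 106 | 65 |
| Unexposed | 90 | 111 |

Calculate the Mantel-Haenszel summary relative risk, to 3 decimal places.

1.483

RR_MH = Σ(aᵢ·n₀ᵢ/nᵢ) / Σ(cᵢ·n₁ᵢ/nᵢ), with n₁ᵢ = aᵢ+bᵢ (exposed), n₀ᵢ = cᵢ+dᵢ (unexposed), nᵢ = n₁ᵢ+n₀ᵢ.
Stratum 1 (< 40): n₁ = 337, n₀ = 137, n = 474; a·n₀/n = 234·137/474 = 67.6329; c·n₁/n = 54·337/474 = 38.3924
Stratum 2 (40–59): n₁ = 327, n₀ = 224, n = 551; a·n₀/n = 237·224/551 = 96.3485; c·n₁/n = 117·327/551 = 69.4356
Stratum 3 (≥ 60): n₁ = 171, n₀ = 201, n = 372; a·n₀/n = 106·201/372 = 57.2742; c·n₁/n = 90·171/372 = 41.3710
RR_MH = (67.6329 + 96.3485 + 57.2742) / (38.3924 + 69.4356 + 41.3710) = 221.2556 / 149.1989 = 1.48296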